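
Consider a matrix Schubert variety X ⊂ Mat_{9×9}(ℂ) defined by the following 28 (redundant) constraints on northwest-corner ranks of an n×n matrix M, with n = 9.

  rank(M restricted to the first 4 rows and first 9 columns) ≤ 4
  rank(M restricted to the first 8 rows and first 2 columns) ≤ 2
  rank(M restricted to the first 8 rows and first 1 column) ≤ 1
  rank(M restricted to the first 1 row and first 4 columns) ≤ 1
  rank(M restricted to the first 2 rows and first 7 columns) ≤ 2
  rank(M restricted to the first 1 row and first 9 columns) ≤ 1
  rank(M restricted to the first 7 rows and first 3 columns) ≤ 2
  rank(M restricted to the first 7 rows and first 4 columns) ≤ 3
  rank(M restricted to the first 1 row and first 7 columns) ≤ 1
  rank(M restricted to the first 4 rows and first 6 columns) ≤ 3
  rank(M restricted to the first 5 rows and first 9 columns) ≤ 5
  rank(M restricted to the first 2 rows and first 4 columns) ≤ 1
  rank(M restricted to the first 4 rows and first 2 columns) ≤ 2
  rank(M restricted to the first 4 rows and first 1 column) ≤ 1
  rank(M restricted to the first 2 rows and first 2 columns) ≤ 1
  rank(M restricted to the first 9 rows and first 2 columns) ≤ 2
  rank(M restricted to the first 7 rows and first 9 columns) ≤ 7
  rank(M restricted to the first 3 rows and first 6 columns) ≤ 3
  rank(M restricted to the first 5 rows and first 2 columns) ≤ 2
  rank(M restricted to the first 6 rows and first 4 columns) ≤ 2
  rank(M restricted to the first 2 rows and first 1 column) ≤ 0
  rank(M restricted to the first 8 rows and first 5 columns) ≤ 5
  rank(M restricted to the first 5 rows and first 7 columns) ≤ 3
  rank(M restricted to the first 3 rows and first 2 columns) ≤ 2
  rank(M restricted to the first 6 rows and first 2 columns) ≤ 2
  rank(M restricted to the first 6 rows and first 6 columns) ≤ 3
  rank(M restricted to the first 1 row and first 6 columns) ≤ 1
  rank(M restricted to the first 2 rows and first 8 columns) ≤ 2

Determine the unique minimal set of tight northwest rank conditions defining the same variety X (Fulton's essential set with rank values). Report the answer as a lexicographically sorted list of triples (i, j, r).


Propagating the 28 rank bounds to every northwest block:

  R[1]: 0  1  1  1  1  1  1  1  1
  R[2]: 0  1  1  1  2  2  2  2  2
  R[3]: 1  2  2  2  3  3  3  3  3
  R[4]: 1  2  2  2  3  3  3  4  4
  R[5]: 1  2  2  2  3  3  3  4  5
  R[6]: 1  2  2  2  3  3  4  5  6
  R[7]: 1  2  2  3  4  4  5  6  7
  R[8]: 1  2  3  4  5  5  6  7  8
  R[9]: 1  2  3  4  5  6  7  8  9

hence w(1..9) = (2, 5, 1, 8, 9, 7, 4, 3, 6).

|D(w)|=16, |Ess(w)|=6:

[(2, 1, 0), (2, 4, 1), (5, 7, 3), (6, 4, 2), (6, 6, 3), (7, 3, 2)]


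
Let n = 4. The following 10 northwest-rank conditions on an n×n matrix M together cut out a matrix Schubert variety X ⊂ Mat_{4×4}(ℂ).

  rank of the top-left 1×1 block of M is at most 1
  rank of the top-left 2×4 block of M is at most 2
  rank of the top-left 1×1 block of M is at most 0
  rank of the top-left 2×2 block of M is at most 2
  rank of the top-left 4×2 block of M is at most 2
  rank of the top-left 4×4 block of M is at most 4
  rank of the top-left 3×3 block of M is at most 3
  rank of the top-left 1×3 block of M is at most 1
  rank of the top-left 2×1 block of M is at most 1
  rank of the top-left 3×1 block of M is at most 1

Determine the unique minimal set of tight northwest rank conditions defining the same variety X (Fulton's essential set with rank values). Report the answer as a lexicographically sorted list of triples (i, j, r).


The tightest implied rank at each (i,j), from the 10 conditions:

  row 1: 0  1  1  1
  row 2: 1  2  2  2
  row 3: 1  2  3  3
  row 4: 1  2  3  4

second differences of R give the permutation w = (2, 1, 3, 4).

1 SE-corner of the 1-cell Rothe diagram gives Ess(w):

[(1, 1, 0)]


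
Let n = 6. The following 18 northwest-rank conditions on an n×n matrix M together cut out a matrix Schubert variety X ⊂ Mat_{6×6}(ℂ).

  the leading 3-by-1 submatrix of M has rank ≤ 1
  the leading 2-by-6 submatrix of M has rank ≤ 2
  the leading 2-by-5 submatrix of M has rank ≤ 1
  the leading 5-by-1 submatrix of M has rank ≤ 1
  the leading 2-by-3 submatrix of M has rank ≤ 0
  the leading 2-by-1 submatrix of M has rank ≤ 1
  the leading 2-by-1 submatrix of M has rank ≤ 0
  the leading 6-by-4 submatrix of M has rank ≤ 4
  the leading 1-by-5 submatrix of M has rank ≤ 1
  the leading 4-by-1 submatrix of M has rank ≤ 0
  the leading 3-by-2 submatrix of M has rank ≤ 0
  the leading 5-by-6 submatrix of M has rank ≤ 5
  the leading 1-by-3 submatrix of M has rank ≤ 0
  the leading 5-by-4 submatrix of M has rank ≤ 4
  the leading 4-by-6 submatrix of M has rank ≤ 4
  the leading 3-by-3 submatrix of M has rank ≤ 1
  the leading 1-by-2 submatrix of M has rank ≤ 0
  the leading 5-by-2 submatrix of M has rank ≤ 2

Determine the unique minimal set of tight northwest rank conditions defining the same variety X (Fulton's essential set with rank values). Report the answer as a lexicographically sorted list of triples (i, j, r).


Computing R[i][j] = min implied NW-rank bound (n=6, 18 conditions):

  i=1: 0  0  0  1  1  1
  i=2: 0  0  0  1  1  2
  i=3: 0  0  1  2  2  3
  i=4: 0  1  2  3  3  4
  i=5: 1  2  3  4  4  5
  i=6: 1  2  3  4  5  6

hence w(1..6) = (4, 6, 3, 2, 1, 5).

D(w) has 10 cells with 4 SE-corners; essential set:

[(2, 3, 0), (2, 5, 1), (3, 2, 0), (4, 1, 0)]


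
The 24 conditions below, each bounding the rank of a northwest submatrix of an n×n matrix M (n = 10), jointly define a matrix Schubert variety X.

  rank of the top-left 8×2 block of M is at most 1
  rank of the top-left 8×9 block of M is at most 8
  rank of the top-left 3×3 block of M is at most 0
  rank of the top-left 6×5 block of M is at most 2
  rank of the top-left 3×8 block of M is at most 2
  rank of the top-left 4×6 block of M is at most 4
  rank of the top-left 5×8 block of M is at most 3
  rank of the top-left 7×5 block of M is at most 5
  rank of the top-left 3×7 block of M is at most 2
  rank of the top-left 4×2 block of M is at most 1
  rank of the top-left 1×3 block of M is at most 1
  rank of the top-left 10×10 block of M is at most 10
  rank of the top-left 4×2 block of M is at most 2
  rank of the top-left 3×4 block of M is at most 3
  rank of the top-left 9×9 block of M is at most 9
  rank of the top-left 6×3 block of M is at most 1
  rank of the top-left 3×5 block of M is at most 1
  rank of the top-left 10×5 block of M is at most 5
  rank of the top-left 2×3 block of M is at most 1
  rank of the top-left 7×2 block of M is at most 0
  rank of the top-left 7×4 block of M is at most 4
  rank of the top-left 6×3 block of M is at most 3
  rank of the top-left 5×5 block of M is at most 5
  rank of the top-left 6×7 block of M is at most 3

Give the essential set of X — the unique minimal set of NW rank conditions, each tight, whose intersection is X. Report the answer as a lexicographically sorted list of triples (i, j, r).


Propagating the 24 rank bounds to every northwest block:

  row 1: 0  0  0  1  1  1  1  1  1  1
  row 2: 0  0  0  1  1  2  2  2  2  2
  row 3: 0  0  0  1  1  2  2  2  3  3
  row 4: 0  0  1  2  2  3  3  3  4  4
  row 5: 0  0  1  2  2  3  3  3  4  5
  row 6: 0  0  1  2  2  3  3  4  5  6
  row 7: 0  0  1  2  3  4  4  5  6  7
  row 8: 1  1  2  3  4  5  5  6  7  8
  row 9: 1  2  3  4  5  6  6  7  8  9
  row 10: 1  2  3  4  5  6  7  8  9  10

reading off 1-entries of Δ²R: w = (4, 6, 9, 3, 10, 8, 5, 1, 2, 7).

Fulton essential set (7 of the 26 Rothe cells):

[(3, 3, 0), (3, 5, 1), (3, 8, 2), (5, 8, 3), (6, 5, 2), (6, 7, 3), (7, 2, 0)]


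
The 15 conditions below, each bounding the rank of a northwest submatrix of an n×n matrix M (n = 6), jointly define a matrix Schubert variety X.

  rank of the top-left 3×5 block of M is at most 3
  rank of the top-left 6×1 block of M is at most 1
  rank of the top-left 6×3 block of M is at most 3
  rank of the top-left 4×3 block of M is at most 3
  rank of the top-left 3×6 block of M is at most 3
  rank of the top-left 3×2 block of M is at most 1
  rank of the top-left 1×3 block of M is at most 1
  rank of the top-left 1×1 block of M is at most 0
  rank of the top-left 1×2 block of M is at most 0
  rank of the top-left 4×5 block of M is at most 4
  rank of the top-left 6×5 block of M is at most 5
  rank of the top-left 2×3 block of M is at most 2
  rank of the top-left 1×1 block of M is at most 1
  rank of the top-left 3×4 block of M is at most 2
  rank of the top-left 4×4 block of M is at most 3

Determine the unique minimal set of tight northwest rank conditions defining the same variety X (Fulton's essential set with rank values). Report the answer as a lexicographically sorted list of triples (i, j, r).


The tightest implied rank at each (i,j), from the 15 conditions:

  row 1: 0, 0, 1, 1, 1, 1
  row 2: 1, 1, 2, 2, 2, 2
  row 3: 1, 1, 2, 2, 3, 3
  row 4: 1, 2, 3, 3, 4, 4
  row 5: 1, 2, 3, 4, 5, 5
  row 6: 1, 2, 3, 4, 5, 6

giving w = (3, 1, 5, 2, 4, 6) via Δ²R.

Rothe diagram D(w) (4 cells), 3 SE-corners (essential conditions):

[(1, 2, 0), (3, 2, 1), (3, 4, 2)]


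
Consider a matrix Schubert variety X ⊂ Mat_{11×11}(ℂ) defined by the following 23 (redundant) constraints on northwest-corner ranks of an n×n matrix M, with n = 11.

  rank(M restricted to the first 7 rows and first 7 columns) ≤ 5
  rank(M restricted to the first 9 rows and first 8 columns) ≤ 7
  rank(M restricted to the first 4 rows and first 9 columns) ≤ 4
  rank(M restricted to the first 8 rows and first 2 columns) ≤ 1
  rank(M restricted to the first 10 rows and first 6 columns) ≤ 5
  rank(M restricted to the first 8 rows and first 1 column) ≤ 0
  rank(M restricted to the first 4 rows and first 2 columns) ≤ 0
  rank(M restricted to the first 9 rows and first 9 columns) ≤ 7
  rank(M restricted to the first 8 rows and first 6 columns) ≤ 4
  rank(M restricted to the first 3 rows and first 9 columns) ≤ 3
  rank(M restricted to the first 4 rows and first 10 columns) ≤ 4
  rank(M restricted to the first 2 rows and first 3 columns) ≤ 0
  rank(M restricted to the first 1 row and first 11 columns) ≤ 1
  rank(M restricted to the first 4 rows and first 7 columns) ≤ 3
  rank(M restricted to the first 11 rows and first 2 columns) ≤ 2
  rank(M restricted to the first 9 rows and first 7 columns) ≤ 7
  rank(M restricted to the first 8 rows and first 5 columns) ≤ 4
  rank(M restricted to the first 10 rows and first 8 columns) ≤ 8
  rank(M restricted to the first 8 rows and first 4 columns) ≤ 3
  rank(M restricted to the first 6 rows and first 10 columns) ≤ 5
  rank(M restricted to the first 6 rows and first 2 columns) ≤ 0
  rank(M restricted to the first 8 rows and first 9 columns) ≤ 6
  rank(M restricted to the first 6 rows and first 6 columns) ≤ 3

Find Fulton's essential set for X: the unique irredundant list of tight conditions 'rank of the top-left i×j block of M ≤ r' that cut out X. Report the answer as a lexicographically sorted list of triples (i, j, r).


Recovering R(i,j) via the rank-extension bound from the 23 conditions:

  row 1: 0 | 0 | 0 | 1 | 1 | 1 | 1 | 1 | 1 | 1 | 1
  row 2: 0 | 0 | 0 | 1 | 2 | 2 | 2 | 2 | 2 | 2 | 2
  row 3: 0 | 0 | 1 | 2 | 3 | 3 | 3 | 3 | 3 | 3 | 3
  row 4: 0 | 0 | 1 | 2 | 3 | 3 | 3 | 4 | 4 | 4 | 4
  row 5: 0 | 0 | 1 | 2 | 3 | 3 | 4 | 5 | 5 | 5 | 5
  row 6: 0 | 0 | 1 | 2 | 3 | 3 | 4 | 5 | 5 | 5 | 6
  row 7: 0 | 1 | 2 | 3 | 4 | 4 | 5 | 6 | 6 | 6 | 7
  row 8: 0 | 1 | 2 | 3 | 4 | 4 | 5 | 6 | 6 | 7 | 8
  row 9: 1 | 2 | 3 | 4 | 5 | 5 | 6 | 7 | 7 | 8 | 9
  row 10: 1 | 2 | 3 | 4 | 5 | 5 | 6 | 7 | 8 | 9 | 10
  row 11: 1 | 2 | 3 | 4 | 5 | 6 | 7 | 8 | 9 | 10 | 11

giving w = (4, 5, 3, 8, 7, 11, 2, 10, 1, 9, 6) via Δ²R.

D(w) has 25 cells with 9 SE-corners; essential set:

[(2, 3, 0), (4, 7, 3), (6, 2, 0), (6, 6, 3), (6, 10, 5), (8, 1, 0), (8, 6, 4), (8, 9, 6), (10, 6, 5)]


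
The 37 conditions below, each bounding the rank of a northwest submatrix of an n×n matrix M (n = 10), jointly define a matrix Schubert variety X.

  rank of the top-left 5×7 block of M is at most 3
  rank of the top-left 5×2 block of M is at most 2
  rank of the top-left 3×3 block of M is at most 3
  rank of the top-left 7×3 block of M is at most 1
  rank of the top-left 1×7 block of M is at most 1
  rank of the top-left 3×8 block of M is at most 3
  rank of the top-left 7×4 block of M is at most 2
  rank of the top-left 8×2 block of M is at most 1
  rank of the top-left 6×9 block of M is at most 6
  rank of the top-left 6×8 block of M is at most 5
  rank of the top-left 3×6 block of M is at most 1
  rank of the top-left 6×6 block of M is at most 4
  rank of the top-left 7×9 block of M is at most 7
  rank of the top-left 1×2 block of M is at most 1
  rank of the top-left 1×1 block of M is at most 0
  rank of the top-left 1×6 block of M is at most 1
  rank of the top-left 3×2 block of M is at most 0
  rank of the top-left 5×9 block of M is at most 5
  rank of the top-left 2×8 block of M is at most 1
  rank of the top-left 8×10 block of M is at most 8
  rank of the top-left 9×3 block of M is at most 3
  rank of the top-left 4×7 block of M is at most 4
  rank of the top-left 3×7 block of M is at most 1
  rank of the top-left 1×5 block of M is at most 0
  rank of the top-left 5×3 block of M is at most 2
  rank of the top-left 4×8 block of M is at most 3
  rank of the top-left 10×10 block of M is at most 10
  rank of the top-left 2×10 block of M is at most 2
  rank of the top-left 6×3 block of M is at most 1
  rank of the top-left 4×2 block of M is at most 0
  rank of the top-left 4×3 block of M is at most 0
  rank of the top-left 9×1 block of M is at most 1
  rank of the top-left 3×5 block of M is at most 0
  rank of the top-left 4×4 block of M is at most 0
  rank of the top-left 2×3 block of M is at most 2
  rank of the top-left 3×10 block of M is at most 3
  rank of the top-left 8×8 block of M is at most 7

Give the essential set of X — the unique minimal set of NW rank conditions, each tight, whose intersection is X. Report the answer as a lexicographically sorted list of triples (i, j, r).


The tightest implied rank at each (i,j), from the 37 conditions:

  i=1: 0 0 0 0 0 1 1 1 1 1
  i=2: 0 0 0 0 0 1 1 1 2 2
  i=3: 0 0 0 0 0 1 1 2 3 3
  i=4: 0 0 0 0 1 2 2 3 4 4
  i=5: 1 1 1 1 2 3 3 4 5 5
  i=6: 1 1 1 2 3 4 4 5 6 6
  i=7: 1 1 1 2 3 4 5 6 7 7
  i=8: 1 1 2 3 4 5 6 7 8 8
  i=9: 1 2 3 4 5 6 7 8 9 9
  i=10: 1 2 3 4 5 6 7 8 9 10

giving w = (6, 9, 8, 5, 1, 4, 7, 3, 2, 10) via Δ²R.

Rothe diagram D(w) (27 cells), 6 SE-corners (essential conditions):

[(2, 8, 1), (3, 5, 0), (3, 7, 1), (4, 4, 0), (7, 3, 1), (8, 2, 1)]


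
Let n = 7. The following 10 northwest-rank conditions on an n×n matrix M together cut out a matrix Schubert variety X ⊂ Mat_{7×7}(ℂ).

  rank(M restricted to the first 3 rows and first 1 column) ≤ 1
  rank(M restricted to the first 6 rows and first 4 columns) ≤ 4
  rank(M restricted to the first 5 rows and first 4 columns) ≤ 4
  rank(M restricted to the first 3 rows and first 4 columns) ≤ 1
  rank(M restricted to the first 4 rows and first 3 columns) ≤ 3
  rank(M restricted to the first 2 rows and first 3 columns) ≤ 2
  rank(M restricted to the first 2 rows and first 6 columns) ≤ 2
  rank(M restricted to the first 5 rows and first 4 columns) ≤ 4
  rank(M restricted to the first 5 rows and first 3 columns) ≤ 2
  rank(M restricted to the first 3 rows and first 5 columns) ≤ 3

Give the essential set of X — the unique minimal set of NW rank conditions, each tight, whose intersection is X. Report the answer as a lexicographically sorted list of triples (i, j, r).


The tightest implied rank at each (i,j), from the 10 conditions:

  row 1: 1, 1, 1, 1, 1, 1, 1
  row 2: 1, 1, 1, 1, 2, 2, 2
  row 3: 1, 1, 1, 1, 2, 3, 3
  row 4: 1, 2, 2, 2, 3, 4, 4
  row 5: 1, 2, 2, 3, 4, 5, 5
  row 6: 1, 2, 3, 4, 5, 6, 6
  row 7: 1, 2, 3, 4, 5, 6, 7

reading off 1-entries of Δ²R: w = (1, 5, 6, 2, 4, 3, 7).

|D(w)|=7, |Ess(w)|=2:

[(3, 4, 1), (5, 3, 2)]


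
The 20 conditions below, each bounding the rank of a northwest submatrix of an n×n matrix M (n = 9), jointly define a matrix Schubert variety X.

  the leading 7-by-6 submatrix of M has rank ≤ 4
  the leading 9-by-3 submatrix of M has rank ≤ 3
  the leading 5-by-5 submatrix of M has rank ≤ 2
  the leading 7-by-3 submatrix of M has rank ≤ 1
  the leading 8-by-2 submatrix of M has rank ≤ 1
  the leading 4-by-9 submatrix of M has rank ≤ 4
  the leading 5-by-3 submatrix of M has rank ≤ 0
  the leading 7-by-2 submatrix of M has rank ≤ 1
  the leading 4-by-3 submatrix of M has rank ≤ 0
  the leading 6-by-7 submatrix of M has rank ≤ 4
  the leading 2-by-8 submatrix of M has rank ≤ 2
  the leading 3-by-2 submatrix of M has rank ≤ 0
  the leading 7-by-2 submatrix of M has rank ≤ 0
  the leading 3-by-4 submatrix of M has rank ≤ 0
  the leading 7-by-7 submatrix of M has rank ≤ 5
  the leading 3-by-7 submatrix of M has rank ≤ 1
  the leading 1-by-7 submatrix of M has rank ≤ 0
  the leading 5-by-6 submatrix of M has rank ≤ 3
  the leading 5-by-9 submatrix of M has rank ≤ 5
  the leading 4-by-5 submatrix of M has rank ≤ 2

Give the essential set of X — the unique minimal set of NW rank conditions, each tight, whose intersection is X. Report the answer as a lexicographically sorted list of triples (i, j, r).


Rank table r_w(9×9) implied by the 20 constraints:

  R[1]: 0, 0, 0, 0, 0, 0, 0, 1, 1
  R[2]: 0, 0, 0, 0, 1, 1, 1, 2, 2
  R[3]: 0, 0, 0, 0, 1, 1, 1, 2, 3
  R[4]: 0, 0, 0, 1, 2, 2, 2, 3, 4
  R[5]: 0, 0, 0, 1, 2, 3, 3, 4, 5
  R[6]: 0, 0, 1, 2, 3, 4, 4, 5, 6
  R[7]: 0, 0, 1, 2, 3, 4, 5, 6, 7
  R[8]: 1, 1, 2, 3, 4, 5, 6, 7, 8
  R[9]: 1, 2, 3, 4, 5, 6, 7, 8, 9

hence w(1..9) = (8, 5, 9, 4, 6, 3, 7, 1, 2).

Fulton essential set (5 of the 27 Rothe cells):

[(1, 7, 0), (3, 4, 0), (3, 7, 1), (5, 3, 0), (7, 2, 0)]


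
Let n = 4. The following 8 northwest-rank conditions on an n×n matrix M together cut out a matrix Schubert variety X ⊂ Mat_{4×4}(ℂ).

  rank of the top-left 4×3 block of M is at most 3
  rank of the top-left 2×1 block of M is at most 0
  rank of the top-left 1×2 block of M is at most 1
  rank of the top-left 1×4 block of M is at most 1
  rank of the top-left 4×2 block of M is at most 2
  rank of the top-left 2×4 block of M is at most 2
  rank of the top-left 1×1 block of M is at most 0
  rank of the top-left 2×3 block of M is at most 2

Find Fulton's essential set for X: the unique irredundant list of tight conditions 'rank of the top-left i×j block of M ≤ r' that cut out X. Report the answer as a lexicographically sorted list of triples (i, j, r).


Propagating the 8 rank bounds to every northwest block:

  row 1: 0, 1, 1, 1
  row 2: 0, 1, 2, 2
  row 3: 1, 2, 3, 3
  row 4: 1, 2, 3, 4

giving w = (2, 3, 1, 4) via Δ²R.

ℓ(w)=2; the 1 essential cell (i,j,r):

[(2, 1, 0)]


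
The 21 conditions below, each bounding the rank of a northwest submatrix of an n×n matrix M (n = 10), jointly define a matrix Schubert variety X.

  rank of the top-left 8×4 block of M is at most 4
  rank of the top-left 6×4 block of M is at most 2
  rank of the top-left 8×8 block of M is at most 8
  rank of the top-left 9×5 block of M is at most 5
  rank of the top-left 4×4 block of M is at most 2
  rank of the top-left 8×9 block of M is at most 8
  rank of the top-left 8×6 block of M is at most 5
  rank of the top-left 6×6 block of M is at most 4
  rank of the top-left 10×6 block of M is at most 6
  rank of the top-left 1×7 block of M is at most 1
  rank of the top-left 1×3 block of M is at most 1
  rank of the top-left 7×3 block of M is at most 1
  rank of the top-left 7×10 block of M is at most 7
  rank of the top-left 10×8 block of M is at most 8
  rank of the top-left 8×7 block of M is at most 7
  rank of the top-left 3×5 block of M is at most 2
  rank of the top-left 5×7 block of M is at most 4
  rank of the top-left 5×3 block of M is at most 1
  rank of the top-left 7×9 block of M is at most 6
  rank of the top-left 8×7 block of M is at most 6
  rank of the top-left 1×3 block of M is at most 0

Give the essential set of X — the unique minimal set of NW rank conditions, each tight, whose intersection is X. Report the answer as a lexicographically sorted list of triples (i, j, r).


Reconstructing r_w from the 21 given conditions:

  row 1: 0, 0, 0, 1, 1, 1, 1, 1, 1, 1
  row 2: 1, 1, 1, 2, 2, 2, 2, 2, 2, 2
  row 3: 1, 1, 1, 2, 2, 3, 3, 3, 3, 3
  row 4: 1, 1, 1, 2, 3, 4, 4, 4, 4, 4
  row 5: 1, 1, 1, 2, 3, 4, 4, 5, 5, 5
  row 6: 1, 1, 1, 2, 3, 4, 5, 6, 6, 6
  row 7: 1, 1, 1, 2, 3, 4, 5, 6, 6, 7
  row 8: 1, 2, 2, 3, 4, 5, 6, 7, 7, 8
  row 9: 1, 2, 3, 4, 5, 6, 7, 8, 8, 9
  row 10: 1, 2, 3, 4, 5, 6, 7, 8, 9, 10

hence w(1..10) = (4, 1, 6, 5, 8, 7, 10, 2, 3, 9).

Rothe diagram D(w) (16 cells), 5 SE-corners (essential conditions):

[(1, 3, 0), (3, 5, 2), (5, 7, 4), (7, 3, 1), (7, 9, 6)]


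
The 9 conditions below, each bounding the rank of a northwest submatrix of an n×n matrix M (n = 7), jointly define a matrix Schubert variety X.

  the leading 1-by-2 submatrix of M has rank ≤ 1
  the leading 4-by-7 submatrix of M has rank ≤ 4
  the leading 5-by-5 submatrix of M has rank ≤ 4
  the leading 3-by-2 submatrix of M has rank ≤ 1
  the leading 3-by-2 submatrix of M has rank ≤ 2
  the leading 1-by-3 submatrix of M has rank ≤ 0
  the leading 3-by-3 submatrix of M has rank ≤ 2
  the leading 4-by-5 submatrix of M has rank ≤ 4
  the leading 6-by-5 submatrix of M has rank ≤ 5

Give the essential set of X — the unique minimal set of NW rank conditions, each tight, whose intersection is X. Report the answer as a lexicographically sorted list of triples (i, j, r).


The tightest implied rank at each (i,j), from the 9 conditions:

  0  0  0  1  1  1  1
  1  1  1  2  2  2  2
  1  1  2  3  3  3  3
  1  2  3  4  4  4  4
  1  2  3  4  4  5  5
  1  2  3  4  5  6  6
  1  2  3  4  5  6  7

hence w(1..7) = (4, 1, 3, 2, 6, 5, 7).

Fulton essential set (3 of the 5 Rothe cells):

[(1, 3, 0), (3, 2, 1), (5, 5, 4)]


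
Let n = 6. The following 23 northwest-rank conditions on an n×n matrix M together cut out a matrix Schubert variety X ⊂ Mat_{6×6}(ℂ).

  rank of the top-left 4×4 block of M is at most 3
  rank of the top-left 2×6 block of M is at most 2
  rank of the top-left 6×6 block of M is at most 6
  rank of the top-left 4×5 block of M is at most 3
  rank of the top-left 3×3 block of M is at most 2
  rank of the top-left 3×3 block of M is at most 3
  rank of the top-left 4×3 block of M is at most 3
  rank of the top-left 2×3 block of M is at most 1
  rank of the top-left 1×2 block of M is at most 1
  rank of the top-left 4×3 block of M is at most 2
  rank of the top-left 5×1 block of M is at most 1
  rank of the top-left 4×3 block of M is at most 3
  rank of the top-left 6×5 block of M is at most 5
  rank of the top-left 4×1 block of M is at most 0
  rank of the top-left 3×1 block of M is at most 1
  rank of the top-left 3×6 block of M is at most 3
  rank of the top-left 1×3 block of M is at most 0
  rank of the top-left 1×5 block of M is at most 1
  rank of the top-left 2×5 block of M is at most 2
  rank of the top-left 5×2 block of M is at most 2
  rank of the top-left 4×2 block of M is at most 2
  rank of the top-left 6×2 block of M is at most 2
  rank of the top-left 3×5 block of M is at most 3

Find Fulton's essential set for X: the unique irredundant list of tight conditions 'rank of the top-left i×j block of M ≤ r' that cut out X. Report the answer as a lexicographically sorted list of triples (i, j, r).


Computing R[i][j] = min implied NW-rank bound (n=6, 23 conditions):

  R[1]: 0  0  0  1  1  1
  R[2]: 0  1  1  2  2  2
  R[3]: 0  1  2  3  3  3
  R[4]: 0  1  2  3  3  4
  R[5]: 1  2  3  4  4  5
  R[6]: 1  2  3  4  5  6

hence w(1..6) = (4, 2, 3, 6, 1, 5).

Fulton essential set (3 of the 7 Rothe cells):

[(1, 3, 0), (4, 1, 0), (4, 5, 3)]


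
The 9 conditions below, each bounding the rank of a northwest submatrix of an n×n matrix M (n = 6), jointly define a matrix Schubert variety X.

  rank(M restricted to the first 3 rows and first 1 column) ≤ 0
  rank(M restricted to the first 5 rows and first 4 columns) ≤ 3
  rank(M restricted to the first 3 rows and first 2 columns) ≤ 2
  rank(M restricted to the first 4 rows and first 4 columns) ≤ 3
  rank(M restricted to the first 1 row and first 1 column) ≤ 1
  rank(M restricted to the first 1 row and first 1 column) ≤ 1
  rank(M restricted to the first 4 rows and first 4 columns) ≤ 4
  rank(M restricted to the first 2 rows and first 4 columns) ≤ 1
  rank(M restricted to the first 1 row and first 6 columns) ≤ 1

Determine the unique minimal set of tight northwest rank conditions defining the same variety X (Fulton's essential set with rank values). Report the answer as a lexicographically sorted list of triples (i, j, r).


Rank table r_w(6×6) implied by the 9 constraints:

  i=1: 0 | 1 | 1 | 1 | 1 | 1
  i=2: 0 | 1 | 1 | 1 | 2 | 2
  i=3: 0 | 1 | 2 | 2 | 3 | 3
  i=4: 1 | 2 | 3 | 3 | 4 | 4
  i=5: 1 | 2 | 3 | 3 | 4 | 5
  i=6: 1 | 2 | 3 | 4 | 5 | 6

hence w(1..6) = (2, 5, 3, 1, 6, 4).

ℓ(w)=6; the 3 essential cells (i,j,r):

[(2, 4, 1), (3, 1, 0), (5, 4, 3)]


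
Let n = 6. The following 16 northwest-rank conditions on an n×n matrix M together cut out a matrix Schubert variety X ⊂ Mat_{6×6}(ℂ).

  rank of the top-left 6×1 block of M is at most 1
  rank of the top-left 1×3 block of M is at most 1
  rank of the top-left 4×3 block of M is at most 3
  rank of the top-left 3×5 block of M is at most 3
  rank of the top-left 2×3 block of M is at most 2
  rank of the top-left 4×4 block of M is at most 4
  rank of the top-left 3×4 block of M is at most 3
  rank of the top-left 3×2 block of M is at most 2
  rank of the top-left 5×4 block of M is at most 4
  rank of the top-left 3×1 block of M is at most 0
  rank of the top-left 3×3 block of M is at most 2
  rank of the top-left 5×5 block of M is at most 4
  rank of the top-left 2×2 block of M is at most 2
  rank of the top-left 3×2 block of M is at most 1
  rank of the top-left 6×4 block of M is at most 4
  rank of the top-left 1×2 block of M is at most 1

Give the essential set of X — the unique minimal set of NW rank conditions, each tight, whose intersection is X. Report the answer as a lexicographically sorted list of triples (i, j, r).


Computing R[i][j] = min implied NW-rank bound (n=6, 16 conditions):

  R[1]: 0 1 1 1 1 1
  R[2]: 0 1 2 2 2 2
  R[3]: 0 1 2 3 3 3
  R[4]: 1 2 3 4 4 4
  R[5]: 1 2 3 4 4 5
  R[6]: 1 2 3 4 5 6

second differences of R give the permutation w = (2, 3, 4, 1, 6, 5).

2 SE-corners of the 4-cell Rothe diagram give Ess(w):

[(3, 1, 0), (5, 5, 4)]


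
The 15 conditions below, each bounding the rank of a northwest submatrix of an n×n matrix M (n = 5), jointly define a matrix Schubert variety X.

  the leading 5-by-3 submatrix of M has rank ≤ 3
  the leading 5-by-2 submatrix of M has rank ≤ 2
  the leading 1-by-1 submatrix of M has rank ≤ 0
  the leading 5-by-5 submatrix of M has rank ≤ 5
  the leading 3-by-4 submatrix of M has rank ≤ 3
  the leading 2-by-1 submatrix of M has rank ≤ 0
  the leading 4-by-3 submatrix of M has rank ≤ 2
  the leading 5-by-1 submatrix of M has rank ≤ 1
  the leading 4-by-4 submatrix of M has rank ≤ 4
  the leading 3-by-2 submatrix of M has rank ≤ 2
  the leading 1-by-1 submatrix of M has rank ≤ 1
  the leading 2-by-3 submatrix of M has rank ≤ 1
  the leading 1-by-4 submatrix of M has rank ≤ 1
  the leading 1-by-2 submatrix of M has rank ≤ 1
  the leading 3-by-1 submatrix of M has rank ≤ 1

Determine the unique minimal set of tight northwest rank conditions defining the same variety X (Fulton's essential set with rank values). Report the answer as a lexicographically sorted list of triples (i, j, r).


Recovering R(i,j) via the rank-extension bound from the 15 conditions:

  row 1: 0 1 1 1 1
  row 2: 0 1 1 2 2
  row 3: 1 2 2 3 3
  row 4: 1 2 2 3 4
  row 5: 1 2 3 4 5

second differences of R give the permutation w = (2, 4, 1, 5, 3).

Rothe diagram D(w) (4 cells), 3 SE-corners (essential conditions):

[(2, 1, 0), (2, 3, 1), (4, 3, 2)]


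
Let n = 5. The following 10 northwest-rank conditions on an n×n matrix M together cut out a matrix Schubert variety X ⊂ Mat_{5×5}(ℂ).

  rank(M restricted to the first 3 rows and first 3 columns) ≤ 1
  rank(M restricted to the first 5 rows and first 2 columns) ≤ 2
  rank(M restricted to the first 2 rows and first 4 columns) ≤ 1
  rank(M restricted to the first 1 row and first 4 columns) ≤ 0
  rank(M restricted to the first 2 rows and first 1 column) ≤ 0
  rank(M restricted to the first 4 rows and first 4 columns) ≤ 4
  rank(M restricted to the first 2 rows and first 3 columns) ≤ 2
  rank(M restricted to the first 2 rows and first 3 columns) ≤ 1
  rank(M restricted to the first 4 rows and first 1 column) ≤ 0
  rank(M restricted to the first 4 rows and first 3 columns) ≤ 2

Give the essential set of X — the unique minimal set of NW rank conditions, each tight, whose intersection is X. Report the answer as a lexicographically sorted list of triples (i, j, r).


Reconstructing r_w from the 10 given conditions:

  R[1]: 0 | 0 | 0 | 0 | 1
  R[2]: 0 | 1 | 1 | 1 | 2
  R[3]: 0 | 1 | 1 | 2 | 3
  R[4]: 0 | 1 | 2 | 3 | 4
  R[5]: 1 | 2 | 3 | 4 | 5

hence w(1..5) = (5, 2, 4, 3, 1).

|D(w)|=8, |Ess(w)|=3:

[(1, 4, 0), (3, 3, 1), (4, 1, 0)]


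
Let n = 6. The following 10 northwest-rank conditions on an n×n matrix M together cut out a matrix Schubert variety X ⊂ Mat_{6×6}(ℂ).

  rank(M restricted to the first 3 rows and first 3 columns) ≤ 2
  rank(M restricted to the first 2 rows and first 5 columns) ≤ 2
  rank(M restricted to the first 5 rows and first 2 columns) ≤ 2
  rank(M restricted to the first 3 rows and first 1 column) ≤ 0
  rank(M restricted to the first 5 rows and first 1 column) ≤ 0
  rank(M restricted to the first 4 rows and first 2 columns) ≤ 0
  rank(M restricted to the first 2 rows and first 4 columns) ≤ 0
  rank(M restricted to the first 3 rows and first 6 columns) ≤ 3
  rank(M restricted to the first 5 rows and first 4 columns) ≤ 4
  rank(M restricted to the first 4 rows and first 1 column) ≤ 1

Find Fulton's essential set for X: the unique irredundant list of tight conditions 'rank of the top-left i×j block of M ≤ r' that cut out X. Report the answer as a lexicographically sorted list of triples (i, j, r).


Rank table r_w(6×6) implied by the 10 constraints:

  0  0  0  0  1  1
  0  0  0  0  1  2
  0  0  1  1  2  3
  0  0  1  2  3  4
  0  1  2  3  4  5
  1  2  3  4  5  6

reading off 1-entries of Δ²R: w = (5, 6, 3, 4, 2, 1).

3 SE-corners of the 13-cell Rothe diagram give Ess(w):

[(2, 4, 0), (4, 2, 0), (5, 1, 0)]


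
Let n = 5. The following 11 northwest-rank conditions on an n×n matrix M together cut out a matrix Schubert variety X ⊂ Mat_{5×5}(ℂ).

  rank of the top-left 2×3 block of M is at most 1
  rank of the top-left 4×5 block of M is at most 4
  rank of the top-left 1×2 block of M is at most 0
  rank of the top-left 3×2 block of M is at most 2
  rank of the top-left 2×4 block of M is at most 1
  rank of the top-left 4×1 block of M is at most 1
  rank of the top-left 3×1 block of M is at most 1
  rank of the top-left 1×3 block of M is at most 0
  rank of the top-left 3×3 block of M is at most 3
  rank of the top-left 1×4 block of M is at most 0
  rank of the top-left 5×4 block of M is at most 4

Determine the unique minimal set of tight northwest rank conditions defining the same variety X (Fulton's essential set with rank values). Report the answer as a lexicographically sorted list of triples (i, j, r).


Propagating the 11 rank bounds to every northwest block:

  i=1: 0 0 0 0 1
  i=2: 1 1 1 1 2
  i=3: 1 2 2 2 3
  i=4: 1 2 3 3 4
  i=5: 1 2 3 4 5

the unique w with this rank table is (5, 1, 2, 3, 4).

Fulton essential set (1 of the 4 Rothe cells):

[(1, 4, 0)]


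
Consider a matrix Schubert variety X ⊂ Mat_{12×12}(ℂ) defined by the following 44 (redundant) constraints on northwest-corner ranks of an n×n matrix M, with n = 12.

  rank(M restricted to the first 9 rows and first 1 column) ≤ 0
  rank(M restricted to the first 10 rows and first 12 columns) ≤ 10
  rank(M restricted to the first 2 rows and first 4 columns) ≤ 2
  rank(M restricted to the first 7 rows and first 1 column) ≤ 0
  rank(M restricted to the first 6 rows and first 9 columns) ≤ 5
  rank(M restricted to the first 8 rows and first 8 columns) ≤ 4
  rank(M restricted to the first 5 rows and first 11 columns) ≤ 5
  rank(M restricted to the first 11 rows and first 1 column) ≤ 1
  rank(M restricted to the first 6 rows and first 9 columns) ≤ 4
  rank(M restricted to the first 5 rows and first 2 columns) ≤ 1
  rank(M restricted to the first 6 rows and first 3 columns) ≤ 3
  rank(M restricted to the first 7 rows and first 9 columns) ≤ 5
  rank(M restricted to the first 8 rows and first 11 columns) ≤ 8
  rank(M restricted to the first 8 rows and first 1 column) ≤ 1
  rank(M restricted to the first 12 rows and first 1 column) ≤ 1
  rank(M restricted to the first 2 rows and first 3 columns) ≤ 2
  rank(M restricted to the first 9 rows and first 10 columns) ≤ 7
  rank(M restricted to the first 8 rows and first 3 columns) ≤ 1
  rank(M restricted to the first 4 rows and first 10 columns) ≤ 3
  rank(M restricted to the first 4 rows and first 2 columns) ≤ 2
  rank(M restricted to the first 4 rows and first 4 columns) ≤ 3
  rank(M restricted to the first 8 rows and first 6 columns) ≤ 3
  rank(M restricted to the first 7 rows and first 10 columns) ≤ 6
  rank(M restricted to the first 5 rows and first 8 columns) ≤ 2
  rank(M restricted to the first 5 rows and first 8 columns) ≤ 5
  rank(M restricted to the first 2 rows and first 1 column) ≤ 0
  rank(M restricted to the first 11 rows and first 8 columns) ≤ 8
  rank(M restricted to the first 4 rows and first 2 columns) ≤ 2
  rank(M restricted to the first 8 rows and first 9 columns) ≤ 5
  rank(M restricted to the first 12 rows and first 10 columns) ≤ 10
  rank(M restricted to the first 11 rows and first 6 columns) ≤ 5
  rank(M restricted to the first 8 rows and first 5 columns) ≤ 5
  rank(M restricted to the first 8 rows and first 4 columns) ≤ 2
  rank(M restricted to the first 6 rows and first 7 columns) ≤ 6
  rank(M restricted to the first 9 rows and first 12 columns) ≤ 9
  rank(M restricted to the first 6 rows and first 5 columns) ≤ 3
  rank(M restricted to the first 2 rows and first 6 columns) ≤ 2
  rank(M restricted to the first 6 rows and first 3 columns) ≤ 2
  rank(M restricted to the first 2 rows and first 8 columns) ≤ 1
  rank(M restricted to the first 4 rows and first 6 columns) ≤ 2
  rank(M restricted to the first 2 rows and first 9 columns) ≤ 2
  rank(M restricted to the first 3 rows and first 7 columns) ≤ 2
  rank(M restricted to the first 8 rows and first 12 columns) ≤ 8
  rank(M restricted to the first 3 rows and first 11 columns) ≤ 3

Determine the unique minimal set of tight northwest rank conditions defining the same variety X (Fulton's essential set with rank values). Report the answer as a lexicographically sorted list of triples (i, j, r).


Reconstructing r_w from the 44 given conditions:

  0  1  1  1  1  1  1  1  1  1  1  1
  0  1  1  1  1  1  1  1  2  2  2  2
  0  1  1  2  2  2  2  2  3  3  3  3
  0  1  1  2  2  2  2  2  3  3  4  4
  0  1  1  2  2  2  2  2  3  4  5  5
  0  1  1  2  3  3  3  3  4  5  6  6
  0  1  1  2  3  3  4  4  5  6  7  7
  0  1  1  2  3  3  4  4  5  6  7  8
  0  1  2  3  4  4  5  5  6  7  8  9
  1  2  3  4  5  5  6  6  7  8  9  10
  1  2  3  4  5  5  6  7  8  9  10  11
  1  2  3  4  5  6  7  8  9  10  11  12

the unique w with this rank table is (2, 9, 4, 11, 10, 5, 7, 12, 3, 1, 8, 6).

8 SE-corners of the 34-cell Rothe diagram give Ess(w):

[(2, 8, 1), (4, 10, 3), (5, 8, 2), (8, 3, 1), (8, 6, 3), (8, 8, 4), (9, 1, 0), (11, 6, 5)]


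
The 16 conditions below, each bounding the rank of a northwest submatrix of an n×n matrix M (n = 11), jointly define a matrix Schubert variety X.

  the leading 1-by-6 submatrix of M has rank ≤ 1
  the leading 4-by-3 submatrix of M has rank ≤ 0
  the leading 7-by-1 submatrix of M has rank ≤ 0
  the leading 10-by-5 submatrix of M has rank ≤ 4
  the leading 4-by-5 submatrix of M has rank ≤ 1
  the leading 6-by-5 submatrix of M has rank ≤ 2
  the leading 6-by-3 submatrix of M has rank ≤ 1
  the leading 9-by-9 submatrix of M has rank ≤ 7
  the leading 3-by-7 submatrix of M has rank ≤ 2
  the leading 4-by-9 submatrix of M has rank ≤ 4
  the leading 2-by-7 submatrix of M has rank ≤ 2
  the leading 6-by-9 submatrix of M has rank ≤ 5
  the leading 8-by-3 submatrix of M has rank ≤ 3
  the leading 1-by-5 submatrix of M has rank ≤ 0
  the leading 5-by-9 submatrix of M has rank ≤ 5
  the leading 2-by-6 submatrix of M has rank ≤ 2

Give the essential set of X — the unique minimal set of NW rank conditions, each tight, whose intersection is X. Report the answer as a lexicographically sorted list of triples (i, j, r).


Recovering R(i,j) via the rank-extension bound from the 16 conditions:

  R[1]: 0 | 0 | 0 | 0 | 0 | 1 | 1 | 1 | 1 | 1 | 1
  R[2]: 0 | 0 | 0 | 1 | 1 | 2 | 2 | 2 | 2 | 2 | 2
  R[3]: 0 | 0 | 0 | 1 | 1 | 2 | 2 | 3 | 3 | 3 | 3
  R[4]: 0 | 0 | 0 | 1 | 1 | 2 | 3 | 4 | 4 | 4 | 4
  R[5]: 0 | 1 | 1 | 2 | 2 | 3 | 4 | 5 | 5 | 5 | 5
  R[6]: 0 | 1 | 1 | 2 | 2 | 3 | 4 | 5 | 5 | 6 | 6
  R[7]: 0 | 1 | 2 | 3 | 3 | 4 | 5 | 6 | 6 | 7 | 7
  R[8]: 1 | 2 | 3 | 4 | 4 | 5 | 6 | 7 | 7 | 8 | 8
  R[9]: 1 | 2 | 3 | 4 | 4 | 5 | 6 | 7 | 7 | 8 | 9
  R[10]: 1 | 2 | 3 | 4 | 4 | 5 | 6 | 7 | 8 | 9 | 10
  R[11]: 1 | 2 | 3 | 4 | 5 | 6 | 7 | 8 | 9 | 10 | 11

the unique w with this rank table is (6, 4, 8, 7, 2, 10, 3, 1, 11, 9, 5).

Fulton essential set (10 of the 26 Rothe cells):

[(1, 5, 0), (3, 7, 2), (4, 3, 0), (4, 5, 1), (6, 3, 1), (6, 5, 2), (6, 9, 5), (7, 1, 0), (9, 9, 7), (10, 5, 4)]


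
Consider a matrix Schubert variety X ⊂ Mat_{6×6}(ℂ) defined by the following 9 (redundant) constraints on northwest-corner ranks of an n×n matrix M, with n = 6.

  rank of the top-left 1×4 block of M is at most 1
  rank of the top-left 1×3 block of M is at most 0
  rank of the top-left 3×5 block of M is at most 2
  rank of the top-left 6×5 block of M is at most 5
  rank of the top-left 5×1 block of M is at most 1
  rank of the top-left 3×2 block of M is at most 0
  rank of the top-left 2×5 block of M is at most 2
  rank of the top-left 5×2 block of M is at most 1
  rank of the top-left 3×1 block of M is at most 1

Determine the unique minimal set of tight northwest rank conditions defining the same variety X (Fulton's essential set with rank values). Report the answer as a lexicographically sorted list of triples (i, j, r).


The tightest implied rank at each (i,j), from the 9 conditions:

  i=1: 0, 0, 0, 1, 1, 1
  i=2: 0, 0, 1, 2, 2, 2
  i=3: 0, 0, 1, 2, 2, 3
  i=4: 1, 1, 2, 3, 3, 4
  i=5: 1, 1, 2, 3, 4, 5
  i=6: 1, 2, 3, 4, 5, 6

hence w(1..6) = (4, 3, 6, 1, 5, 2).

Fulton essential set (4 of the 9 Rothe cells):

[(1, 3, 0), (3, 2, 0), (3, 5, 2), (5, 2, 1)]


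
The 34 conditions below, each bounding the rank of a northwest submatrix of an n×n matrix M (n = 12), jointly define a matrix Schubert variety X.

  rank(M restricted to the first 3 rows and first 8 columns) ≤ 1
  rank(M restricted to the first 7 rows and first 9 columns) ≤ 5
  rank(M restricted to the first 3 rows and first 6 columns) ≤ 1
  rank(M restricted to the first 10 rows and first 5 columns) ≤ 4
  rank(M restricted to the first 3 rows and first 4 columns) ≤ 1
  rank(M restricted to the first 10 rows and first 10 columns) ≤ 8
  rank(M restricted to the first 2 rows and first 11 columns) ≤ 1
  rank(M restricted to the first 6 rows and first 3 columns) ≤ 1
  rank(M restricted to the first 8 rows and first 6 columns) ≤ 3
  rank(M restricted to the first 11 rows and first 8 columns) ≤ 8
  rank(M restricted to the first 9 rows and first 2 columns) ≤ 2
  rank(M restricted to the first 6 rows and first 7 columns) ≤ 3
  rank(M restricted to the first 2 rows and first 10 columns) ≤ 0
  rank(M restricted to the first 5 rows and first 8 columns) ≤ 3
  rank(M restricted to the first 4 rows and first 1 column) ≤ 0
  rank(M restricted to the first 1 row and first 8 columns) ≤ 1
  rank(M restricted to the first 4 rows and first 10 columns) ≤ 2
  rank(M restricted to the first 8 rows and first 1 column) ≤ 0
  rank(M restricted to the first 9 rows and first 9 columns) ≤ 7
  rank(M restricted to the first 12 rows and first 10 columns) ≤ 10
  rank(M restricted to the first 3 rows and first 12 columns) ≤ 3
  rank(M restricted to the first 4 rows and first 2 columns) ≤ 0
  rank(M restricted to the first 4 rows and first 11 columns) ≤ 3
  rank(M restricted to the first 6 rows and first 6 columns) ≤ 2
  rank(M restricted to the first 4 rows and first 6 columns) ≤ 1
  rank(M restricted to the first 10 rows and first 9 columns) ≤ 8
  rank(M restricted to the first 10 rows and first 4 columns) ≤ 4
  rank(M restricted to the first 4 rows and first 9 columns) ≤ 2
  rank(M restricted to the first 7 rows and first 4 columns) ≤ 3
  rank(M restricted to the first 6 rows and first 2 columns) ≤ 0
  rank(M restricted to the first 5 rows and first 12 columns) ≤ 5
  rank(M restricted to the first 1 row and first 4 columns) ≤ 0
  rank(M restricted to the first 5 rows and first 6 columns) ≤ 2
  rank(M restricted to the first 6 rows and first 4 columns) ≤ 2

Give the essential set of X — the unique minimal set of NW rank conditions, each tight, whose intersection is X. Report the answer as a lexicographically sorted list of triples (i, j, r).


The tightest implied rank at each (i,j), from the 34 conditions:

  0, 0, 0, 0, 0, 0, 0, 0, 0, 0, 1, 1
  0, 0, 0, 0, 0, 0, 0, 0, 0, 0, 1, 2
  0, 0, 1, 1, 1, 1, 1, 1, 1, 1, 2, 3
  0, 0, 1, 1, 1, 1, 2, 2, 2, 2, 3, 4
  0, 0, 1, 2, 2, 2, 3, 3, 3, 3, 4, 5
  0, 0, 1, 2, 2, 2, 3, 4, 4, 4, 5, 6
  0, 1, 2, 3, 3, 3, 4, 5, 5, 5, 6, 7
  0, 1, 2, 3, 3, 3, 4, 5, 6, 6, 7, 8
  1, 2, 3, 4, 4, 4, 5, 6, 7, 7, 8, 9
  1, 2, 3, 4, 4, 5, 6, 7, 8, 8, 9, 10
  1, 2, 3, 4, 5, 6, 7, 8, 9, 9, 10, 11
  1, 2, 3, 4, 5, 6, 7, 8, 9, 10, 11, 12

reading off 1-entries of Δ²R: w = (11, 12, 3, 7, 4, 8, 2, 9, 1, 6, 5, 10).

Rothe diagram D(w) (38 cells), 7 SE-corners (essential conditions):

[(2, 10, 0), (4, 6, 1), (6, 2, 0), (6, 6, 2), (8, 1, 0), (8, 6, 3), (10, 5, 4)]
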